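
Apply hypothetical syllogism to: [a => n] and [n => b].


Hypothetical syllogism: from (P → Q) and (Q → R), infer (P → R).
Chain the two implications through the shared middle term 'n'.

a => b


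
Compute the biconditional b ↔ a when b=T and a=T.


Biconditional is true when both operands have the same truth value.
Substitute: b=T, a=T.
T ↔ T evaluates to T.

T


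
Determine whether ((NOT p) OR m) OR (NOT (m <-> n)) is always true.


Build the truth table over {m, n, p}:
m | n | p | φ
-------------
F | F | F | T
T | F | F | T
F | T | F | T
T | T | F | T
F | F | T | F
T | F | T | T
F | T | T | T
T | T | T | T
Counterexample at row 5: with m=F, n=F, p=T, the formula is F.

No, it is not a tautology.


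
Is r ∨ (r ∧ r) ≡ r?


Compare truth tables:
r | φ | ψ
---------
F | F | F
T | T | T
The columns φ and ψ agree on every row.

Yes, they are logically equivalent.


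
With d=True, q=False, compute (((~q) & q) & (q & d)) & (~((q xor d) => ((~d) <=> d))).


Substitute d=True, q=False:
~q = True
(~q) & q = True & False = False
q & d = False & True = False
((~q) & q) & (q & d) = False & False = False
q xor d = False xor True = True
~d = False
(~d) <=> d = False <=> True = False
(q xor d) => ((~d) <=> d) = True => False = False
~((q xor d) => ((~d) <=> d)) = True
(((~q) & q) & (q & d)) & (~((q xor d) => ((~d) <=> d))) = False & True = False

False


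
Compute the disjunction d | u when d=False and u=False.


Disjunction is false only when both operands are false.
Substitute: d=False, u=False.
False | False evaluates to False.

False


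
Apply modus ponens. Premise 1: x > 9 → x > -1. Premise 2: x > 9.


Modus ponens: from (P → Q) and P, infer Q.
P = 'x > 9' is asserted, and P → Q holds, so Q follows.

x > -1.


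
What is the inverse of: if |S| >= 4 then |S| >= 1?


The inverse of (P → Q) is (¬P → ¬Q). It is equivalent to the converse, not to the original.
Here P = '|S| >= 4' and Q = '|S| >= 1'.

If not (|S| >= 4), then not (|S| >= 1).


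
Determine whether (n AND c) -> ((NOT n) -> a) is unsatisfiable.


Truth table over {a, c, n}:
a | c | n | φ
-------------
F | F | F | T
T | F | F | T
F | T | F | T
T | T | F | T
F | F | T | T
T | F | T | T
F | T | T | T
T | T | T | T
Satisfying assignment at row 1: a=F, c=F, n=F gives T.

No, it is not a contradiction.


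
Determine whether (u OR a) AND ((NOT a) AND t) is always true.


Build the truth table over {a, t, u}:
a | t | u | φ
-------------
F | F | F | F
T | F | F | F
F | T | F | F
T | T | F | F
F | F | T | F
T | F | T | F
F | T | T | T
T | T | T | F
Counterexample at row 1: with a=F, t=F, u=F, the formula is F.

No, it is not a tautology.


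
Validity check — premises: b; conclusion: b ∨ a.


This matches the form of disjunction introduction: the conclusion follows in every model of the premises.

Valid.


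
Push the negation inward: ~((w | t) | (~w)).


De Morgan: the negation of a disjunction is the conjunction of the negations.
Distribute ~ across |, flipping it to &, and negate each literal.

((~w) & (~t)) & w


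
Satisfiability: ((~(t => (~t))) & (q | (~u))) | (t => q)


Search for a satisfying assignment over {q, t, u}.
Try q=False, t=False, u=False: the formula evaluates to True.
A satisfying assignment exists.

Satisfiable.


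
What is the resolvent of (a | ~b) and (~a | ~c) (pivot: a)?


The clauses contain complementary literals a and ~a.
Resolution eliminates this pair and disjoins the remaining literals (merging duplicates).

(~b | ~c)


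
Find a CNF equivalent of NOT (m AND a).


Step 1: Apply De Morgan: ¬(m ∧ a) = ¬m ∨ ¬a.

(NOT m) OR (NOT a)


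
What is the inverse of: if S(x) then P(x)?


The inverse of (P → Q) is (¬P → ¬Q). It is equivalent to the converse, not to the original.
Here P = 'S(x)' and Q = 'P(x)'.

If not (S(x)), then not (P(x)).


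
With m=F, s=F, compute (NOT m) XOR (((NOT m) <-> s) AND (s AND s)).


Substitute m=F, s=F:
NOT m = T
NOT m = T
(NOT m) <-> s = T <-> F = F
s AND s = F AND F = F
((NOT m) <-> s) AND (s AND s) = F AND F = F
(NOT m) XOR (((NOT m) <-> s) AND (s AND s)) = T XOR F = T

T


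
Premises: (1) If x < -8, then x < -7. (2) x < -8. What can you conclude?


Modus ponens: from (P → Q) and P, infer Q.
P = 'x < -8' is asserted, and P → Q holds, so Q follows.

x < -7.


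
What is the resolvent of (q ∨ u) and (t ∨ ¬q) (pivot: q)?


The clauses contain complementary literals q and ¬q.
Resolution eliminates this pair and disjoins the remaining literals (merging duplicates).

(u ∨ t)


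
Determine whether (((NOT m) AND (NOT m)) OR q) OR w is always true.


Build the truth table over {m, q, w}:
m | q | w | φ
-------------
F | F | F | T
T | F | F | F
F | T | F | T
T | T | F | T
F | F | T | T
T | F | T | T
F | T | T | T
T | T | T | T
Counterexample at row 2: with m=T, q=F, w=F, the formula is F.

No, it is not a tautology.


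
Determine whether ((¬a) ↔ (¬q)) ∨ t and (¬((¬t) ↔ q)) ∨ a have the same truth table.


Compare truth tables:
a | q | t | φ | ψ
-----------------
F | F | F | T | T
T | F | F | F | T
F | T | F | F | F
T | T | F | T | T
F | F | T | T | F
T | F | T | T | T
F | T | T | T | T
T | T | T | T | T
They differ at row 2 (a=T, q=F, t=F): φ=F but ψ=T.

No, they are not logically equivalent.


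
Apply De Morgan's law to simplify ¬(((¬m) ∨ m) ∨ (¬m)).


De Morgan: the negation of a disjunction is the conjunction of the negations.
Distribute ¬ across ∨, flipping it to ∧, and negate each literal.

(m ∧ (¬m)) ∧ m


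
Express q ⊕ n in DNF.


Step 1: q ⊕ n is true exactly when they disagree: (q ∧ ¬n) ∨ (¬q ∧ n).

(q ∧ (¬n)) ∨ ((¬q) ∧ n)


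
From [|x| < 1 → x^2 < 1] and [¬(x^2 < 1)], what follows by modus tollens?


Modus tollens: from (P → Q) and ¬Q, infer ¬P.
Q = 'x^2 < 1' is denied; since P → Q, P must also fail.

Not (|x| < 1).


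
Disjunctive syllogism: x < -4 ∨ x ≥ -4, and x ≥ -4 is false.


Disjunctive syllogism: from (P ∨ Q) and ¬P, infer Q.
One disjunct, 'x ≥ -4', is ruled out; the other must hold.

x < -4


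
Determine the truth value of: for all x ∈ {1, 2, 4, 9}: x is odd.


Evaluate the predicate on each element: 1:T, 2:F, 4:F, 9:T.
Counterexample x = 2 fails the predicate.

F


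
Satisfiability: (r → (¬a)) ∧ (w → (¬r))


Search for a satisfying assignment over {a, r, w}.
Try a=F, r=F, w=F: the formula evaluates to T.
A satisfying assignment exists.

Satisfiable.


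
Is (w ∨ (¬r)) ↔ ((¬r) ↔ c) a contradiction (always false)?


Truth table over {c, r, w}:
c | r | w | φ
-------------
F | F | F | F
T | F | F | T
F | T | F | F
T | T | F | T
F | F | T | F
T | F | T | T
F | T | T | T
T | T | T | F
Satisfying assignment at row 2: c=T, r=F, w=F gives T.

No, it is not a contradiction.


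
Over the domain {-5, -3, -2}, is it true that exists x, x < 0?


Evaluate the predicate on each element: -5:True, -3:True, -2:True.
Witness x = -5 satisfies the predicate.

True


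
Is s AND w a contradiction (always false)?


Truth table over {s, w}:
s | w | φ
---------
F | F | F
T | F | F
F | T | F
T | T | T
Satisfying assignment at row 4: s=T, w=T gives T.

No, it is not a contradiction.


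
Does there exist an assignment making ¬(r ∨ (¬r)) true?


Check all 2 assignments over {r}:
r | φ
-----
F | F
T | F
No assignment makes the formula true.

Unsatisfiable.


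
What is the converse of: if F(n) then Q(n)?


The converse of (P → Q) is (Q → P). It is not in general equivalent to the original.
Here P = 'F(n)' and Q = 'Q(n)'.

If Q(n), then F(n).


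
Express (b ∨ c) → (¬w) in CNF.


Step 1: Rewrite as ¬(b ∨ c) ∨ (¬w) = (¬b ∧ ¬c) ∨ (¬w).
Step 2: Distribute ∨ over ∧.

((¬b) ∨ (¬w)) ∧ ((¬c) ∨ (¬w))


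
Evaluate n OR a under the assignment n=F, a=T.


Substitute n=F, a=T:
n OR a = F OR T = T

T


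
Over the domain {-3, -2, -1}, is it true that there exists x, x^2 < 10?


Evaluate the predicate on each element: -3:T, -2:T, -1:T.
Witness x = -3 satisfies the predicate.

T


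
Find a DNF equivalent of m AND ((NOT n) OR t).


Step 1: Distribute ∧ over ∨: m ∧ ((¬n) ∨ t) = (m ∧ (¬n)) ∨ (m ∧ t).

(m AND (NOT n)) OR (m AND t)


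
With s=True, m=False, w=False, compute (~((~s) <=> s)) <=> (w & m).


Substitute s=True, m=False, w=False:
~s = False
(~s) <=> s = False <=> True = False
~((~s) <=> s) = True
w & m = False & False = False
(~((~s) <=> s)) <=> (w & m) = True <=> False = False

False


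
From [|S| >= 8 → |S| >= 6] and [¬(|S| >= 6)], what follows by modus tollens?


Modus tollens: from (P → Q) and ¬Q, infer ¬P.
Q = '|S| >= 6' is denied; since P → Q, P must also fail.

Not (|S| >= 8).


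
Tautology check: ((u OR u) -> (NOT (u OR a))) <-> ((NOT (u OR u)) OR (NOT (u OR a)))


Build the truth table over {a, u}:
a | u | φ
---------
F | F | T
T | F | T
F | T | T
T | T | T
Every row evaluates to true.

Yes, it is a tautology.


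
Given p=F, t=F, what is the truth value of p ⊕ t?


Exclusive or is true when exactly one operand is true.
Substitute: p=F, t=F.
F ⊕ F evaluates to F.

F


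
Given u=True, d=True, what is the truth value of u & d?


Conjunction is true only when both operands are true.
Substitute: u=True, d=True.
True & True evaluates to True.

True


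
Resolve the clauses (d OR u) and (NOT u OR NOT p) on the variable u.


The clauses contain complementary literals u and NOTu.
Resolution eliminates this pair and disjoins the remaining literals (merging duplicates).

(d OR NOT p)


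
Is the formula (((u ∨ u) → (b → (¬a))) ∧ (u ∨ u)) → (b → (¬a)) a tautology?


Build the truth table over {a, b, u}:
a | b | u | φ
-------------
F | F | F | T
T | F | F | T
F | T | F | T
T | T | F | T
F | F | T | T
T | F | T | T
F | T | T | T
T | T | T | T
Every row evaluates to true.

Yes, it is a tautology.


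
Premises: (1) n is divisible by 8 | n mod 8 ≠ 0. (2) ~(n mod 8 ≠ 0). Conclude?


Disjunctive syllogism: from (P ∨ Q) and ¬P, infer Q.
One disjunct, 'n mod 8 ≠ 0', is ruled out; the other must hold.

n is divisible by 8


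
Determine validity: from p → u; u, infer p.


This is affirming the consequent (fallacy). There exist truth assignments where the premises are all true but the conclusion is false.

Invalid.


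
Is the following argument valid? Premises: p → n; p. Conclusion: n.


This matches the form of modus ponens: the conclusion follows in every model of the premises.

Valid.


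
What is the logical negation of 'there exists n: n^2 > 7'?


¬(for all x: φ) = there exists x: ¬φ, and ¬(there exists x: φ) = for all x: ¬φ.
Apply to the existential statement.

for all n: NOT(n^2 > 7)


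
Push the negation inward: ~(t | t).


De Morgan: the negation of a disjunction is the conjunction of the negations.
Distribute ~ across |, flipping it to &, and negate each literal.

(~t) & (~t)


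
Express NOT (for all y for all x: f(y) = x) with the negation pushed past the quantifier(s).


Negation flips each quantifier (∀↔∃) and negates the inner predicate.
¬(for all y for all x: φ) = there exists y there exists x: ¬φ.

there exists y there exists x: NOT(f(y) = x)


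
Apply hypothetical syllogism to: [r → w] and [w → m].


Hypothetical syllogism: from (P → Q) and (Q → R), infer (P → R).
Chain the two implications through the shared middle term 'w'.

r → m


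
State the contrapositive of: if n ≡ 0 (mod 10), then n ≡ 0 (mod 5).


The contrapositive of (P → Q) is (¬Q → ¬P); it is logically equivalent to the original.
Here P = 'n ≡ 0 (mod 10)' and Q = 'n ≡ 0 (mod 5)'.

If not (n ≡ 0 (mod 5)), then not (n ≡ 0 (mod 10)).


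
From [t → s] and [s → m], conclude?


Hypothetical syllogism: from (P → Q) and (Q → R), infer (P → R).
Chain the two implications through the shared middle term 's'.

t → m


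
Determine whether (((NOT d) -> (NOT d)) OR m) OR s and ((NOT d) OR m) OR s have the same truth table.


Compare truth tables:
d | m | s | φ | ψ
-----------------
F | F | F | T | T
T | F | F | T | F
F | T | F | T | T
T | T | F | T | T
F | F | T | T | T
T | F | T | T | T
F | T | T | T | T
T | T | T | T | T
They differ at row 2 (d=T, m=F, s=F): φ=T but ψ=F.

No, they are not logically equivalent.


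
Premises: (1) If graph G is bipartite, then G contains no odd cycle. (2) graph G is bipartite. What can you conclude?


Modus ponens: from (P → Q) and P, infer Q.
P = 'graph G is bipartite' is asserted, and P → Q holds, so Q follows.

G contains no odd cycle.


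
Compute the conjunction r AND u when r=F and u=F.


Conjunction is true only when both operands are true.
Substitute: r=F, u=F.
F AND F evaluates to F.

F


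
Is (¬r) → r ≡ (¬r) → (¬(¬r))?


Compare truth tables:
r | φ | ψ
---------
F | F | F
T | T | T
The columns φ and ψ agree on every row.

Yes, they are logically equivalent.


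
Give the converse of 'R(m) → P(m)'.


The converse of (P → Q) is (Q → P). It is not in general equivalent to the original.
Here P = 'R(m)' and Q = 'P(m)'.

If P(m), then R(m).


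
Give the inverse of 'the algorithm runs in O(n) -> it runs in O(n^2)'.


The inverse of (P → Q) is (¬P → ¬Q). It is equivalent to the converse, not to the original.
Here P = 'the algorithm runs in O(n)' and Q = 'it runs in O(n^2)'.

If not (the algorithm runs in O(n)), then not (it runs in O(n^2)).


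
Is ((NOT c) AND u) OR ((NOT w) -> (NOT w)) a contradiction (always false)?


Truth table over {c, u, w}:
c | u | w | φ
-------------
F | F | F | T
T | F | F | T
F | T | F | T
T | T | F | T
F | F | T | T
T | F | T | T
F | T | T | T
T | T | T | T
Satisfying assignment at row 1: c=F, u=F, w=F gives T.

No, it is not a contradiction.


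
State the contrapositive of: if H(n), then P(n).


The contrapositive of (P → Q) is (¬Q → ¬P); it is logically equivalent to the original.
Here P = 'H(n)' and Q = 'P(n)'.

If not (P(n)), then not (H(n)).


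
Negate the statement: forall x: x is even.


¬(forall x: φ) = exists x: ¬φ, and ¬(exists x: φ) = forall x: ¬φ.
Apply to the universal statement.

exists x: ~(x is even)


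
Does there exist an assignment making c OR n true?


Search for a satisfying assignment over {c, n}.
Try c=T, n=F: the formula evaluates to T.
A satisfying assignment exists.

Satisfiable.


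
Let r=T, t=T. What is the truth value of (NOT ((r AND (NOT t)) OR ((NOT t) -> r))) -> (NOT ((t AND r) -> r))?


Substitute r=T, t=T:
NOT t = F
r AND (NOT t) = T AND F = F
NOT t = F
(NOT t) -> r = F -> T = T
(r AND (NOT t)) OR ((NOT t) -> r) = F OR T = T
NOT ((r AND (NOT t)) OR ((NOT t) -> r)) = F
t AND r = T AND T = T
(t AND r) -> r = T -> T = T
NOT ((t AND r) -> r) = F
(NOT ((r AND (NOT t)) OR ((NOT t) -> r))) -> (NOT ((t AND r) -> r)) = F -> F = T

T


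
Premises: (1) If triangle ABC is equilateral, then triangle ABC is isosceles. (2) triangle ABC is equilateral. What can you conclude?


Modus ponens: from (P → Q) and P, infer Q.
P = 'triangle ABC is equilateral' is asserted, and P → Q holds, so Q follows.

triangle ABC is isosceles.


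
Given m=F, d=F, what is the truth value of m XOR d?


Exclusive or is true when exactly one operand is true.
Substitute: m=F, d=F.
F XOR F evaluates to F.

F


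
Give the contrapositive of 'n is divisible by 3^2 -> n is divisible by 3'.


The contrapositive of (P → Q) is (¬Q → ¬P); it is logically equivalent to the original.
Here P = 'n is divisible by 3^2' and Q = 'n is divisible by 3'.

If not (n is divisible by 3), then not (n is divisible by 3^2).


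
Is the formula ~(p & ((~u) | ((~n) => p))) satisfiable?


Search for a satisfying assignment over {n, p, u}.
Try n=False, p=False, u=False: the formula evaluates to True.
A satisfying assignment exists.

Satisfiable.


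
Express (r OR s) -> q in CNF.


Step 1: Rewrite as ¬(r ∨ s) ∨ q = (¬r ∧ ¬s) ∨ q.
Step 2: Distribute ∨ over ∧.

((NOT r) OR q) AND ((NOT s) OR q)


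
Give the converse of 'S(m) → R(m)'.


The converse of (P → Q) is (Q → P). It is not in general equivalent to the original.
Here P = 'S(m)' and Q = 'R(m)'.

If R(m), then S(m).


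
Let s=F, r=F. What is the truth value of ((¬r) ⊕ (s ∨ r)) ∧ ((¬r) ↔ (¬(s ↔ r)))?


Substitute s=F, r=F:
¬r = T
s ∨ r = F ∨ F = F
(¬r) ⊕ (s ∨ r) = T ⊕ F = T
¬r = T
s ↔ r = F ↔ F = T
¬(s ↔ r) = F
(¬r) ↔ (¬(s ↔ r)) = T ↔ F = F
((¬r) ⊕ (s ∨ r)) ∧ ((¬r) ↔ (¬(s ↔ r))) = T ∧ F = F

F


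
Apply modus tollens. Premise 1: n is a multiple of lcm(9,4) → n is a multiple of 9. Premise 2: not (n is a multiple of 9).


Modus tollens: from (P → Q) and ¬Q, infer ¬P.
Q = 'n is a multiple of 9' is denied; since P → Q, P must also fail.

Not (n is a multiple of lcm(9,4)).


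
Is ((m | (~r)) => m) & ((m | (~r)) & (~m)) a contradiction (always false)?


Truth table over {m, r}:
m | r | φ
---------
False | False | False
True | False | False
False | True | False
True | True | False
Every row is false.

Yes, it is a contradiction.


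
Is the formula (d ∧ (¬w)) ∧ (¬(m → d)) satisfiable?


Check all 8 assignments over {d, m, w}:
d | m | w | φ
-------------
F | F | F | F
T | F | F | F
F | T | F | F
T | T | F | F
F | F | T | F
T | F | T | F
F | T | T | F
T | T | T | F
No assignment makes the formula true.

Unsatisfiable.


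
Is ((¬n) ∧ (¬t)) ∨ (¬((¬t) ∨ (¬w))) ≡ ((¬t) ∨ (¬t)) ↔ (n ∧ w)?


Compare truth tables:
n | t | w | φ | ψ
-----------------
F | F | F | T | F
T | F | F | F | F
F | T | F | F | T
T | T | F | F | T
F | F | T | T | F
T | F | T | F | T
F | T | T | T | T
T | T | T | T | F
They differ at row 1 (n=F, t=F, w=F): φ=T but ψ=F.

No, they are not logically equivalent.


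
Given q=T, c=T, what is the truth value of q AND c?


Conjunction is true only when both operands are true.
Substitute: q=T, c=T.
T AND T evaluates to T.

T


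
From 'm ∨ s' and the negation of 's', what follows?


Disjunctive syllogism: from (P ∨ Q) and ¬P, infer Q.
One disjunct, 's', is ruled out; the other must hold.

m


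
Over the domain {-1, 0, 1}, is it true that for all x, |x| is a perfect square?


Evaluate the predicate on each element: -1:T, 0:T, 1:T.
Every element satisfies the predicate.

T


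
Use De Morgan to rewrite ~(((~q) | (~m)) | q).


De Morgan: the negation of a disjunction is the conjunction of the negations.
Distribute ~ across |, flipping it to &, and negate each literal.

(q & m) & (~q)


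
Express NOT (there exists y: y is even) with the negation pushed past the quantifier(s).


¬(for all x: φ) = there exists x: ¬φ, and ¬(there exists x: φ) = for all x: ¬φ.
Apply to the existential statement.

for all y: NOT(y is even)


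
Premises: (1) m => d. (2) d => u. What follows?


Hypothetical syllogism: from (P → Q) and (Q → R), infer (P → R).
Chain the two implications through the shared middle term 'd'.

m => u


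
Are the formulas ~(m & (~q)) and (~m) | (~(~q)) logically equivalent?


Compare truth tables:
m | q | φ | ψ
-------------
False | False | True | True
True | False | False | False
False | True | True | True
True | True | True | True
The columns φ and ψ agree on every row.

Yes, they are logically equivalent.


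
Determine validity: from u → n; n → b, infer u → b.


This matches the form of hypothetical syllogism: the conclusion follows in every model of the premises.

Valid.


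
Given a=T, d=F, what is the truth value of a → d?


Implication is false only when antecedent is true and consequent is false.
Substitute: a=T, d=F.
T → F evaluates to F.

F


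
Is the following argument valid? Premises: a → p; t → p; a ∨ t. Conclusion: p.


This matches the form of proof by cases: the conclusion follows in every model of the premises.

Valid.


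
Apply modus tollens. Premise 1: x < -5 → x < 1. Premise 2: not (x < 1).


Modus tollens: from (P → Q) and ¬Q, infer ¬P.
Q = 'x < 1' is denied; since P → Q, P must also fail.

Not (x < -5).


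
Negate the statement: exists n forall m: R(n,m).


Negation flips each quantifier (∀↔∃) and negates the inner predicate.
¬(exists n forall m: φ) = forall n exists m: ¬φ.

forall n exists m: ~(R(n,m))


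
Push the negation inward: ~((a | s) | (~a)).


De Morgan: the negation of a disjunction is the conjunction of the negations.
Distribute ~ across |, flipping it to &, and negate each literal.

((~a) & (~s)) & a


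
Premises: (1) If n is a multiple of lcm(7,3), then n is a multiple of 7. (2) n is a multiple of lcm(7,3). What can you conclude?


Modus ponens: from (P → Q) and P, infer Q.
P = 'n is a multiple of lcm(7,3)' is asserted, and P → Q holds, so Q follows.

n is a multiple of 7.


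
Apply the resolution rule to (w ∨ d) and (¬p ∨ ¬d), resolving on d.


The clauses contain complementary literals d and ¬d.
Resolution eliminates this pair and disjoins the remaining literals (merging duplicates).

(w ∨ ¬p)


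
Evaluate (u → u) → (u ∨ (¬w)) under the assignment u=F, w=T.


Substitute u=F, w=T:
u → u = F → F = T
¬w = F
u ∨ (¬w) = F ∨ F = F
(u → u) → (u ∨ (¬w)) = T → F = F

F


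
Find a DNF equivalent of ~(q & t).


Step 1: Apply De Morgan: ¬(q ∧ t) = ¬q ∨ ¬t.

(~q) | (~t)


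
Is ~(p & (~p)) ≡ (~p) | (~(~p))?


Compare truth tables:
p | φ | ψ
---------
False | True | True
True | True | True
The columns φ and ψ agree on every row.

Yes, they are logically equivalent.


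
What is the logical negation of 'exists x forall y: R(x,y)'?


Negation flips each quantifier (∀↔∃) and negates the inner predicate.
¬(exists x forall y: φ) = forall x exists y: ¬φ.

forall x exists y: ~(R(x,y))


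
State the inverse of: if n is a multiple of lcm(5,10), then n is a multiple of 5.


The inverse of (P → Q) is (¬P → ¬Q). It is equivalent to the converse, not to the original.
Here P = 'n is a multiple of lcm(5,10)' and Q = 'n is a multiple of 5'.

If not (n is a multiple of lcm(5,10)), then not (n is a multiple of 5).


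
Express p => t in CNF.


Step 1: Rewrite p → t as ¬p ∨ t.

(~p) | t


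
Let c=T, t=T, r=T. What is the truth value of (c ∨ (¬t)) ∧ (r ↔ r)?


Substitute c=T, t=T, r=T:
¬t = F
c ∨ (¬t) = T ∨ F = T
r ↔ r = T ↔ T = T
(c ∨ (¬t)) ∧ (r ↔ r) = T ∧ T = T

T


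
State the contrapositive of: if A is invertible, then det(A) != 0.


The contrapositive of (P → Q) is (¬Q → ¬P); it is logically equivalent to the original.
Here P = 'A is invertible' and Q = 'det(A) != 0'.

If not (det(A) != 0), then not (A is invertible).


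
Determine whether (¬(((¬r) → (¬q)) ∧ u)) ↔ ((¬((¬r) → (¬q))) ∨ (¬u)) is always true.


Build the truth table over {q, r, u}:
q | r | u | φ
-------------
F | F | F | T
T | F | F | T
F | T | F | T
T | T | F | T
F | F | T | T
T | F | T | T
F | T | T | T
T | T | T | T
Every row evaluates to true.

Yes, it is a tautology.


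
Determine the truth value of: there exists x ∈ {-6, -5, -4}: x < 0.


Evaluate the predicate on each element: -6:T, -5:T, -4:T.
Witness x = -6 satisfies the predicate.

T


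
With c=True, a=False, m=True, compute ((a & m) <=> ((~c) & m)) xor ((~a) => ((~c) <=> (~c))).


Substitute c=True, a=False, m=True:
a & m = False & True = False
~c = False
(~c) & m = False & True = False
(a & m) <=> ((~c) & m) = False <=> False = True
~a = True
~c = False
~c = False
(~c) <=> (~c) = False <=> False = True
(~a) => ((~c) <=> (~c)) = True => True = True
((a & m) <=> ((~c) & m)) xor ((~a) => ((~c) <=> (~c))) = True xor True = False

False


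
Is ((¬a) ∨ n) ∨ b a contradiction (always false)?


Truth table over {a, b, n}:
a | b | n | φ
-------------
F | F | F | T
T | F | F | F
F | T | F | T
T | T | F | T
F | F | T | T
T | F | T | T
F | T | T | T
T | T | T | T
Satisfying assignment at row 1: a=F, b=F, n=F gives T.

No, it is not a contradiction.


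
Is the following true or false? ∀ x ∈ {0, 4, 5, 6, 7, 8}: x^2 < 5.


Evaluate the predicate on each element: 0:T, 4:F, 5:F, 6:F, 7:F, 8:F.
Counterexample x = 4 fails the predicate.

F


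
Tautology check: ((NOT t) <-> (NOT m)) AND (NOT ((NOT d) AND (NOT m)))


Build the truth table over {d, m, t}:
d | m | t | φ
-------------
F | F | F | F
T | F | F | T
F | T | F | F
T | T | F | F
F | F | T | F
T | F | T | F
F | T | T | T
T | T | T | T
Counterexample at row 1: with d=F, m=F, t=F, the formula is F.

No, it is not a tautology.


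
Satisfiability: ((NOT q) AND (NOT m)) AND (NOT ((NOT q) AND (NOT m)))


Check all 4 assignments over {m, q}:
m | q | φ
---------
F | F | F
T | F | F
F | T | F
T | T | F
No assignment makes the formula true.

Unsatisfiable.


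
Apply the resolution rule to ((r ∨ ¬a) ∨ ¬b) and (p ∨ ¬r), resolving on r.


The clauses contain complementary literals r and ¬r.
Resolution eliminates this pair and disjoins the remaining literals (merging duplicates).

((¬b ∨ ¬a) ∨ p)


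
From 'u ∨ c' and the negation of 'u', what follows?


Disjunctive syllogism: from (P ∨ Q) and ¬P, infer Q.
One disjunct, 'u', is ruled out; the other must hold.

c


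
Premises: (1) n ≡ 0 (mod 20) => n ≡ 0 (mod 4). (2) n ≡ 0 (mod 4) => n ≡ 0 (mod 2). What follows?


Hypothetical syllogism: from (P → Q) and (Q → R), infer (P → R).
Chain the two implications through the shared middle term 'n ≡ 0 (mod 4)'.

n ≡ 0 (mod 20) => n ≡ 0 (mod 2)


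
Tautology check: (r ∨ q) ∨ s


Build the truth table over {q, r, s}:
q | r | s | φ
-------------
F | F | F | F
T | F | F | T
F | T | F | T
T | T | F | T
F | F | T | T
T | F | T | T
F | T | T | T
T | T | T | T
Counterexample at row 1: with q=F, r=F, s=F, the formula is F.

No, it is not a tautology.


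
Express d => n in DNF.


Step 1: Rewrite d → n as ¬d ∨ n.

(~d) | n


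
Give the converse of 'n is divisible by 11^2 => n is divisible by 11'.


The converse of (P → Q) is (Q → P). It is not in general equivalent to the original.
Here P = 'n is divisible by 11^2' and Q = 'n is divisible by 11'.

If n is divisible by 11, then n is divisible by 11^2.


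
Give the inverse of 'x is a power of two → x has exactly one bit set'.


The inverse of (P → Q) is (¬P → ¬Q). It is equivalent to the converse, not to the original.
Here P = 'x is a power of two' and Q = 'x has exactly one bit set'.

If not (x is a power of two), then not (x has exactly one bit set).


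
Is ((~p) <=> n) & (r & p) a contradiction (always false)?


Truth table over {n, p, r}:
n | p | r | φ
-------------
False | False | False | False
True | False | False | False
False | True | False | False
True | True | False | False
False | False | True | False
True | False | True | False
False | True | True | True
True | True | True | False
Satisfying assignment at row 7: n=False, p=True, r=True gives True.

No, it is not a contradiction.


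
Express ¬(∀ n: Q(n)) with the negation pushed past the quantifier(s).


¬(∀ x: φ) = ∃ x: ¬φ, and ¬(∃ x: φ) = ∀ x: ¬φ.
Apply to the universal statement.

∃ n: ¬(Q(n))


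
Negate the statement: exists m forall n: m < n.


Negation flips each quantifier (∀↔∃) and negates the inner predicate.
¬(exists m forall n: φ) = forall m exists n: ¬φ.

forall m exists n: ~(m < n)


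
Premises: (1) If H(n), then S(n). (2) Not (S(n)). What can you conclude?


Modus tollens: from (P → Q) and ¬Q, infer ¬P.
Q = 'S(n)' is denied; since P → Q, P must also fail.

Not (H(n)).


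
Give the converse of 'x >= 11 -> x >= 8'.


The converse of (P → Q) is (Q → P). It is not in general equivalent to the original.
Here P = 'x >= 11' and Q = 'x >= 8'.

If x >= 8, then x >= 11.


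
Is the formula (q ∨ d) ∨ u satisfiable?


Search for a satisfying assignment over {d, q, u}.
Try d=T, q=F, u=F: the formula evaluates to T.
A satisfying assignment exists.

Satisfiable.


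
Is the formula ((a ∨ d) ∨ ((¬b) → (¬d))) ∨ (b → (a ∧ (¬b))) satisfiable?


Search for a satisfying assignment over {a, b, d}.
Try a=F, b=F, d=F: the formula evaluates to T.
A satisfying assignment exists.

Satisfiable.


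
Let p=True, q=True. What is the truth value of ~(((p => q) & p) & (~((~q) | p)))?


Substitute p=True, q=True:
p => q = True => True = True
(p => q) & p = True & True = True
~q = False
(~q) | p = False | True = True
~((~q) | p) = False
((p => q) & p) & (~((~q) | p)) = True & False = False
~(((p => q) & p) & (~((~q) | p))) = True

True


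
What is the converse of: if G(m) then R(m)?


The converse of (P → Q) is (Q → P). It is not in general equivalent to the original.
Here P = 'G(m)' and Q = 'R(m)'.

If R(m), then G(m).


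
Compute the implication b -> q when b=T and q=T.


Implication is false only when antecedent is true and consequent is false.
Substitute: b=T, q=T.
T -> T evaluates to T.

T


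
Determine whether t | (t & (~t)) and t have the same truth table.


Compare truth tables:
t | φ | ψ
---------
False | False | False
True | True | True
The columns φ and ψ agree on every row.

Yes, they are logically equivalent.


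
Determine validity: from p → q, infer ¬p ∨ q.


This matches the form of material implication: the conclusion follows in every model of the premises.

Valid.


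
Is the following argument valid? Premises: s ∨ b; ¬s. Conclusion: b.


This matches the form of disjunctive syllogism: the conclusion follows in every model of the premises.

Valid.


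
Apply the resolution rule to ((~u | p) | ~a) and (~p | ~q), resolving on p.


The clauses contain complementary literals p and ~p.
Resolution eliminates this pair and disjoins the remaining literals (merging duplicates).

((~u | ~a) | ~q)


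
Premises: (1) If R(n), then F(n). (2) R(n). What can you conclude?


Modus ponens: from (P → Q) and P, infer Q.
P = 'R(n)' is asserted, and P → Q holds, so Q follows.

F(n).


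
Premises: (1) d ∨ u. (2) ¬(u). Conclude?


Disjunctive syllogism: from (P ∨ Q) and ¬P, infer Q.
One disjunct, 'u', is ruled out; the other must hold.

d


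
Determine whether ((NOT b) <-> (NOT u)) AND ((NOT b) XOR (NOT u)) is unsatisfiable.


Truth table over {b, u}:
b | u | φ
---------
F | F | F
T | F | F
F | T | F
T | T | F
Every row is false.

Yes, it is a contradiction.


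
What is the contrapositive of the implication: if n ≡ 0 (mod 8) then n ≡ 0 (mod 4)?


The contrapositive of (P → Q) is (¬Q → ¬P); it is logically equivalent to the original.
Here P = 'n ≡ 0 (mod 8)' and Q = 'n ≡ 0 (mod 4)'.

If not (n ≡ 0 (mod 4)), then not (n ≡ 0 (mod 8)).


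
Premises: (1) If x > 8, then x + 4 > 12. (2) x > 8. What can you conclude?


Modus ponens: from (P → Q) and P, infer Q.
P = 'x > 8' is asserted, and P → Q holds, so Q follows.

x + 4 > 12.


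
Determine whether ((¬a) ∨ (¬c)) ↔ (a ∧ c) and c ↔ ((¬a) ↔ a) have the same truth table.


Compare truth tables:
a | c | φ | ψ
-------------
F | F | F | T
T | F | F | T
F | T | F | F
T | T | F | F
They differ at row 1 (a=F, c=F): φ=F but ψ=T.

No, they are not logically equivalent.


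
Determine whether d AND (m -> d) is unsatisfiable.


Truth table over {d, m}:
d | m | φ
---------
F | F | F
T | F | T
F | T | F
T | T | T
Satisfying assignment at row 2: d=T, m=F gives T.

No, it is not a contradiction.


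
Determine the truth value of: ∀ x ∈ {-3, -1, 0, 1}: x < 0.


Evaluate the predicate on each element: -3:T, -1:T, 0:F, 1:F.
Counterexample x = 0 fails the predicate.

F


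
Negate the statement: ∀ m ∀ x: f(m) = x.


Negation flips each quantifier (∀↔∃) and negates the inner predicate.
¬(∀ m ∀ x: φ) = ∃ m ∃ x: ¬φ.

∃ m ∃ x: ¬(f(m) = x)


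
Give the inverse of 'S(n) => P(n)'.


The inverse of (P → Q) is (¬P → ¬Q). It is equivalent to the converse, not to the original.
Here P = 'S(n)' and Q = 'P(n)'.

If not (S(n)), then not (P(n)).


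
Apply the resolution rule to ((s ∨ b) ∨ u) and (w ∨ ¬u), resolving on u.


The clauses contain complementary literals u and ¬u.
Resolution eliminates this pair and disjoins the remaining literals (merging duplicates).

((b ∨ s) ∨ w)


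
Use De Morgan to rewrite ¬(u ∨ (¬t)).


De Morgan: the negation of a disjunction is the conjunction of the negations.
Distribute ¬ across ∨, flipping it to ∧, and negate each literal.

(¬u) ∧ t


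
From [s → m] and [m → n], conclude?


Hypothetical syllogism: from (P → Q) and (Q → R), infer (P → R).
Chain the two implications through the shared middle term 'm'.

s → n


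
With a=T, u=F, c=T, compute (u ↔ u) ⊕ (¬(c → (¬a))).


Substitute a=T, u=F, c=T:
u ↔ u = F ↔ F = T
¬a = F
c → (¬a) = T → F = F
¬(c → (¬a)) = T
(u ↔ u) ⊕ (¬(c → (¬a))) = T ⊕ T = F

F


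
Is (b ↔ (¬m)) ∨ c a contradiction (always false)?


Truth table over {b, c, m}:
b | c | m | φ
-------------
F | F | F | F
T | F | F | T
F | T | F | T
T | T | F | T
F | F | T | T
T | F | T | F
F | T | T | T
T | T | T | T
Satisfying assignment at row 2: b=T, c=F, m=F gives T.

No, it is not a contradiction.


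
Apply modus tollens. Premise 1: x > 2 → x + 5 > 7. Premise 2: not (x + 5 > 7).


Modus tollens: from (P → Q) and ¬Q, infer ¬P.
Q = 'x + 5 > 7' is denied; since P → Q, P must also fail.

Not (x > 2).


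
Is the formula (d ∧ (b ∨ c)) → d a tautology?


Build the truth table over {b, c, d}:
b | c | d | φ
-------------
F | F | F | T
T | F | F | T
F | T | F | T
T | T | F | T
F | F | T | T
T | F | T | T
F | T | T | T
T | T | T | T
Every row evaluates to true.

Yes, it is a tautology.


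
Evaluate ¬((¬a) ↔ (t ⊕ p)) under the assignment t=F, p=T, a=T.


Substitute t=F, p=T, a=T:
¬a = F
t ⊕ p = F ⊕ T = T
(¬a) ↔ (t ⊕ p) = F ↔ T = F
¬((¬a) ↔ (t ⊕ p)) = T

T


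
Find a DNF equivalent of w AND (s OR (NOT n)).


Step 1: Distribute ∧ over ∨: w ∧ (s ∨ (¬n)) = (w ∧ s) ∨ (w ∧ (¬n)).

(w AND s) OR (w AND (NOT n))


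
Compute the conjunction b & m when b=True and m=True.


Conjunction is true only when both operands are true.
Substitute: b=True, m=True.
True & True evaluates to True.

True


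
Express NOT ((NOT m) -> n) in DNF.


Step 1: Rewrite implication then negate: ¬(¬(¬m) ∨ n) = (¬m) ∧ ¬n.

(NOT m) AND (NOT n)


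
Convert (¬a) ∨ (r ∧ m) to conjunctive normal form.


Step 1: Distribute ∨ over ∧: (¬a) ∨ (r ∧ m) = ((¬a) ∨ r) ∧ ((¬a) ∨ m).

((¬a) ∨ r) ∧ ((¬a) ∨ m)


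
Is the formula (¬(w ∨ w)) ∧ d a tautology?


Build the truth table over {d, w}:
d | w | φ
---------
F | F | F
T | F | T
F | T | F
T | T | F
Counterexample at row 1: with d=F, w=F, the formula is F.

No, it is not a tautology.


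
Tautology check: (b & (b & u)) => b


Build the truth table over {b, u}:
b | u | φ
---------
False | False | True
True | False | True
False | True | True
True | True | True
Every row evaluates to true.

Yes, it is a tautology.


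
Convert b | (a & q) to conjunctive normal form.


Step 1: Distribute ∨ over ∧: b ∨ (a ∧ q) = (b ∨ a) ∧ (b ∨ q).

(b | a) & (b | q)


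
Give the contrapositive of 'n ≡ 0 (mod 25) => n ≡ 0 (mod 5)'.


The contrapositive of (P → Q) is (¬Q → ¬P); it is logically equivalent to the original.
Here P = 'n ≡ 0 (mod 25)' and Q = 'n ≡ 0 (mod 5)'.

If not (n ≡ 0 (mod 5)), then not (n ≡ 0 (mod 25)).


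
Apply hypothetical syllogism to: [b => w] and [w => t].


Hypothetical syllogism: from (P → Q) and (Q → R), infer (P → R).
Chain the two implications through the shared middle term 'w'.

b => t


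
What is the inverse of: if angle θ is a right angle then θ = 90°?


The inverse of (P → Q) is (¬P → ¬Q). It is equivalent to the converse, not to the original.
Here P = 'angle θ is a right angle' and Q = 'θ = 90°'.

If not (angle θ is a right angle), then not (θ = 90°).


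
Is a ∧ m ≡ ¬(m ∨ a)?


Compare truth tables:
a | m | φ | ψ
-------------
F | F | F | T
T | F | F | F
F | T | F | F
T | T | T | F
They differ at row 1 (a=F, m=F): φ=F but ψ=T.

No, they are not logically equivalent.


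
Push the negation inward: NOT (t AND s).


De Morgan: the negation of a conjunction is the disjunction of the negations.
Distribute NOT across AND, flipping it to OR, and negate each literal.

(NOT t) OR (NOT s)


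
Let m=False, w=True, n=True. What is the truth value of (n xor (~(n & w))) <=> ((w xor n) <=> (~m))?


Substitute m=False, w=True, n=True:
n & w = True & True = True
~(n & w) = False
n xor (~(n & w)) = True xor False = True
w xor n = True xor True = False
~m = True
(w xor n) <=> (~m) = False <=> True = False
(n xor (~(n & w))) <=> ((w xor n) <=> (~m)) = True <=> False = False

False


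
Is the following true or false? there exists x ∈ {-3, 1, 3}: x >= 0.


Evaluate the predicate on each element: -3:F, 1:T, 3:T.
Witness x = 1 satisfies the predicate.

T


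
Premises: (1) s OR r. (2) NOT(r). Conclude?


Disjunctive syllogism: from (P ∨ Q) and ¬P, infer Q.
One disjunct, 'r', is ruled out; the other must hold.

s


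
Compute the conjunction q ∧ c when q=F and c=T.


Conjunction is true only when both operands are true.
Substitute: q=F, c=T.
F ∧ T evaluates to F.

F


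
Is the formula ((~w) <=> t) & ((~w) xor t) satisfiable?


Check all 4 assignments over {t, w}:
t | w | φ
---------
False | False | False
True | False | False
False | True | False
True | True | False
No assignment makes the formula true.

Unsatisfiable.


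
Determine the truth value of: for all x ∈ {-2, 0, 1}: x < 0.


Evaluate the predicate on each element: -2:T, 0:F, 1:F.
Counterexample x = 0 fails the predicate.

F


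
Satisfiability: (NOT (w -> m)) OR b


Search for a satisfying assignment over {b, m, w}.
Try b=T, m=F, w=F: the formula evaluates to T.
A satisfying assignment exists.

Satisfiable.


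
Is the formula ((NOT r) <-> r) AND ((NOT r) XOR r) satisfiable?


Check all 2 assignments over {r}:
r | φ
-----
F | F
T | F
No assignment makes the formula true.

Unsatisfiable.


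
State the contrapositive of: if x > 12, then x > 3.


The contrapositive of (P → Q) is (¬Q → ¬P); it is logically equivalent to the original.
Here P = 'x > 12' and Q = 'x > 3'.

If not (x > 3), then not (x > 12).


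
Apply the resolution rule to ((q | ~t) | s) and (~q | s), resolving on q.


The clauses contain complementary literals q and ~q.
Resolution eliminates this pair and disjoins the remaining literals (merging duplicates).

(~t | s)


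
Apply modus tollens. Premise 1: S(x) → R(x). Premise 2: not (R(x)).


Modus tollens: from (P → Q) and ¬Q, infer ¬P.
Q = 'R(x)' is denied; since P → Q, P must also fail.

Not (S(x)).


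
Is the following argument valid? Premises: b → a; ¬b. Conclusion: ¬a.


This is denying the antecedent (fallacy). There exist truth assignments where the premises are all true but the conclusion is false.

Invalid.


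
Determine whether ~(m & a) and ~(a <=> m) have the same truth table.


Compare truth tables:
a | m | φ | ψ
-------------
False | False | True | False
True | False | True | True
False | True | True | True
True | True | False | False
They differ at row 1 (a=False, m=False): φ=True but ψ=False.

No, they are not logically equivalent.
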